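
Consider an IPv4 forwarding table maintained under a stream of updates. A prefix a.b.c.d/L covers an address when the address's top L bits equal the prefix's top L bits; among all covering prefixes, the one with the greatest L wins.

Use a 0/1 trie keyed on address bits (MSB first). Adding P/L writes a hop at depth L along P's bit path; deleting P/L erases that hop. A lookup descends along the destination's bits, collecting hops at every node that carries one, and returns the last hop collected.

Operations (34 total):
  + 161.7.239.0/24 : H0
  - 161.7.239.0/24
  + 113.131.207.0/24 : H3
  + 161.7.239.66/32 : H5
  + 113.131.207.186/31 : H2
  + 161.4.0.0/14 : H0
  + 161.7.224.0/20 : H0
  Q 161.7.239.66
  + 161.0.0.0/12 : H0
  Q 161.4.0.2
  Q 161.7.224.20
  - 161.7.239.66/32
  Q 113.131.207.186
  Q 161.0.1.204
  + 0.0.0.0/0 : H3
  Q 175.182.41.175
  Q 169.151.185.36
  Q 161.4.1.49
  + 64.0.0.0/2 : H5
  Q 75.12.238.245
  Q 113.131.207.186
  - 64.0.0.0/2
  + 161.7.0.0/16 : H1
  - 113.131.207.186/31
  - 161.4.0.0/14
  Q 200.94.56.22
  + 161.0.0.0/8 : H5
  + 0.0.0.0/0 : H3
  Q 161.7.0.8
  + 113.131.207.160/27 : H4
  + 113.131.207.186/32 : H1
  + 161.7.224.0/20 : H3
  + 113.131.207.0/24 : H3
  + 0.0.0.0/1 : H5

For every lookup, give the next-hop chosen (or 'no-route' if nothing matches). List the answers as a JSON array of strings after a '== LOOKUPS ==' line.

Trace:
  add 161.7.239.0/24 -> H0 at depth 24
  del 161.7.239.0/24 (clear depth 24)
  add 113.131.207.0/24 -> H3 at depth 24
  add 161.7.239.66/32 -> H5 at depth 32
  add 113.131.207.186/31 -> H2 at depth 31
  add 161.4.0.0/14 -> H0 at depth 14
  add 161.7.224.0/20 -> H0 at depth 20
  ? 161.7.239.66  path d0:-→d1:-→d2:-→d3:-→d4:-→d5:-→d6:-→d7:-→d8:-→d9:-→d10:-→d11:-→d12:-→d13:-→d14:H0→d15:-→d16:-→d17:-→d18:-→d19:-→d20:H0→d21:-→d22:-→d23:-→d24:-→d25:-→d26:-→d27:-→d28:-→d29:-→d30:-→d31:-→d32:H5  best=H5
  add 161.0.0.0/12 -> H0 at depth 12
  ? 161.4.0.2  path d0:-→d1:-→d2:-→d3:-→d4:-→d5:-→d6:-→d7:-→d8:-→d9:-→d10:-→d11:-→d12:H0→d13:-→d14:H0  best=H0
  ? 161.7.224.20  path d0:-→d1:-→d2:-→d3:-→d4:-→d5:-→d6:-→d7:-→d8:-→d9:-→d10:-→d11:-→d12:H0→d13:-→d14:H0→d15:-→d16:-→d17:-→d18:-→d19:-→d20:H0  best=H0
  del 161.7.239.66/32 (clear depth 32)
  ? 113.131.207.186  path d0:-→d1:-→d2:-→d3:-→d4:-→d5:-→d6:-→d7:-→d8:-→d9:-→d10:-→d11:-→d12:-→d13:-→d14:-→d15:-→d16:-→d17:-→d18:-→d19:-→d20:-→d21:-→d22:-→d23:-→d24:H3→d25:-→d26:-→d27:-→d28:-→d29:-→d30:-→d31:H2  best=H2
  ? 161.0.1.204  path d0:-→d1:-→d2:-→d3:-→d4:-→d5:-→d6:-→d7:-→d8:-→d9:-→d10:-→d11:-→d12:H0→d13:-  best=H0
  add 0.0.0.0/0 -> H3 at depth 0
  ? 175.182.41.175  path d0:H3→d1:-→d2:-→d3:-→d4:-  best=H3
  ? 169.151.185.36  path d0:H3→d1:-→d2:-→d3:-→d4:-  best=H3
  ? 161.4.1.49  path d0:H3→d1:-→d2:-→d3:-→d4:-→d5:-→d6:-→d7:-→d8:-→d9:-→d10:-→d11:-→d12:H0→d13:-→d14:H0  best=H0
  add 64.0.0.0/2 -> H5 at depth 2
  ? 75.12.238.245  path d0:H3→d1:-→d2:H5  best=H5
  ? 113.131.207.186  path d0:H3→d1:-→d2:H5→d3:-→d4:-→d5:-→d6:-→d7:-→d8:-→d9:-→d10:-→d11:-→d12:-→d13:-→d14:-→d15:-→d16:-→d17:-→d18:-→d19:-→d20:-→d21:-→d22:-→d23:-→d24:H3→d25:-→d26:-→d27:-→d28:-→d29:-→d30:-→d31:H2  best=H2
  del 64.0.0.0/2 (clear depth 2)
  add 161.7.0.0/16 -> H1 at depth 16
  del 113.131.207.186/31 (clear depth 31)
  del 161.4.0.0/14 (clear depth 14)
  ? 200.94.56.22  path d0:H3→d1:-  best=H3
  add 161.0.0.0/8 -> H5 at depth 8
  add 0.0.0.0/0 -> H3 at depth 0
  ? 161.7.0.8  path d0:H3→d1:-→d2:-→d3:-→d4:-→d5:-→d6:-→d7:-→d8:H5→d9:-→d10:-→d11:-→d12:H0→d13:-→d14:-→d15:-→d16:H1  best=H1
  add 113.131.207.160/27 -> H4 at depth 27
  add 113.131.207.186/32 -> H1 at depth 32
  add 161.7.224.0/20 -> H3 at depth 20
  add 113.131.207.0/24 -> H3 at depth 24
  add 0.0.0.0/1 -> H5 at depth 1

== LOOKUPS ==
["H5","H0","H0","H2","H0","H3","H3","H0","H5","H2","H3","H1"]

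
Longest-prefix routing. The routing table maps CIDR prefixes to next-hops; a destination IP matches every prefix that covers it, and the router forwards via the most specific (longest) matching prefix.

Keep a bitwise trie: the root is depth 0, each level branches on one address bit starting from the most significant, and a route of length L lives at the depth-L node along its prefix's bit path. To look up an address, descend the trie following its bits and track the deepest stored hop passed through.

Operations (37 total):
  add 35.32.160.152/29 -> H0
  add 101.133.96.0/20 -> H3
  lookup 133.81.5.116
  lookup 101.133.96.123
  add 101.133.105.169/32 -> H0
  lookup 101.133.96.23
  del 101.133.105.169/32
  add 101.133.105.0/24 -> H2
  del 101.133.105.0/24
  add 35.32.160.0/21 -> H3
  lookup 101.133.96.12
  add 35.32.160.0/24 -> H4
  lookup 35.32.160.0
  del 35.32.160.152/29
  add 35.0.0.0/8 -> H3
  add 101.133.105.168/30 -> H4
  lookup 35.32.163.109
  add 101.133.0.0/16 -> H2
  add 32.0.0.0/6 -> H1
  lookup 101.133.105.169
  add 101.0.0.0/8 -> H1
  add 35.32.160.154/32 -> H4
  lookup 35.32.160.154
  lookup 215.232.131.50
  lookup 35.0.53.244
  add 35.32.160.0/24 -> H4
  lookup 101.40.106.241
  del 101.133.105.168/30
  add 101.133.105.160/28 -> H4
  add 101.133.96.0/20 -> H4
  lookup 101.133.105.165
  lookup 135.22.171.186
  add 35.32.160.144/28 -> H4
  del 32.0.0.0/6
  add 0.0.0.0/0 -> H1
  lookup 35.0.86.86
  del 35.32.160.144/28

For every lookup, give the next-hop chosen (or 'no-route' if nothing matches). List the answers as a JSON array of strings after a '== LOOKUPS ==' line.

Process each operation:
  add 35.32.160.152/29 -> H0 at depth 29
  add 101.133.96.0/20 -> H3 at depth 20
  Q 133.81.5.116: descend ε ; hops seen [∅] ; pick no-route
  Q 101.133.96.123: descend 01100101100001010110 ; hops seen [H3] ; pick H3
  add 101.133.105.169/32 -> H0 at depth 32
  Q 101.133.96.23: descend 01100101100001010110 ; hops seen [H3] ; pick H3
  del 101.133.105.169/32 (clear depth 32)
  add 101.133.105.0/24 -> H2 at depth 24
  del 101.133.105.0/24 (clear depth 24)
  add 35.32.160.0/21 -> H3 at depth 21
  Q 101.133.96.12: descend 01100101100001010110 ; hops seen [H3] ; pick H3
  add 35.32.160.0/24 -> H4 at depth 24
  Q 35.32.160.0: descend 001000110010000010100000 ; hops seen [H3,H4] ; pick H4
  del 35.32.160.152/29 (clear depth 29)
  add 35.0.0.0/8 -> H3 at depth 8
  add 101.133.105.168/30 -> H4 at depth 30
  Q 35.32.163.109: descend 0010001100100000101000 ; hops seen [H3,H3] ; pick H3
  add 101.133.0.0/16 -> H2 at depth 16
  add 32.0.0.0/6 -> H1 at depth 6
  Q 101.133.105.169: descend 01100101100001010110100110101001 ; hops seen [H2,H3,H4] ; pick H4
  add 101.0.0.0/8 -> H1 at depth 8
  add 35.32.160.154/32 -> H4 at depth 32
  Q 35.32.160.154: descend 00100011001000001010000010011010 ; hops seen [H1,H3,H3,H4,H4] ; pick H4
  Q 215.232.131.50: descend ε ; hops seen [∅] ; pick no-route
  Q 35.0.53.244: descend 0010001100 ; hops seen [H1,H3] ; pick H3
  add 35.32.160.0/24 -> H4 at depth 24
  Q 101.40.106.241: descend 01100101 ; hops seen [H1] ; pick H1
  del 101.133.105.168/30 (clear depth 30)
  add 101.133.105.160/28 -> H4 at depth 28
  add 101.133.96.0/20 -> H4 at depth 20
  Q 101.133.105.165: descend 0110010110000101011010011010 ; hops seen [H1,H2,H4,H4] ; pick H4
  Q 135.22.171.186: descend ε ; hops seen [∅] ; pick no-route
  add 35.32.160.144/28 -> H4 at depth 28
  del 32.0.0.0/6 (clear depth 6)
  add 0.0.0.0/0 -> H1 at depth 0
  Q 35.0.86.86: descend 0010001100 ; hops seen [H1,H3] ; pick H3
  del 35.32.160.144/28 (clear depth 28)

== LOOKUPS ==
["no-route","H3","H3","H3","H4","H3","H4","H4","no-route","H3","H1","H4","no-route","H3"]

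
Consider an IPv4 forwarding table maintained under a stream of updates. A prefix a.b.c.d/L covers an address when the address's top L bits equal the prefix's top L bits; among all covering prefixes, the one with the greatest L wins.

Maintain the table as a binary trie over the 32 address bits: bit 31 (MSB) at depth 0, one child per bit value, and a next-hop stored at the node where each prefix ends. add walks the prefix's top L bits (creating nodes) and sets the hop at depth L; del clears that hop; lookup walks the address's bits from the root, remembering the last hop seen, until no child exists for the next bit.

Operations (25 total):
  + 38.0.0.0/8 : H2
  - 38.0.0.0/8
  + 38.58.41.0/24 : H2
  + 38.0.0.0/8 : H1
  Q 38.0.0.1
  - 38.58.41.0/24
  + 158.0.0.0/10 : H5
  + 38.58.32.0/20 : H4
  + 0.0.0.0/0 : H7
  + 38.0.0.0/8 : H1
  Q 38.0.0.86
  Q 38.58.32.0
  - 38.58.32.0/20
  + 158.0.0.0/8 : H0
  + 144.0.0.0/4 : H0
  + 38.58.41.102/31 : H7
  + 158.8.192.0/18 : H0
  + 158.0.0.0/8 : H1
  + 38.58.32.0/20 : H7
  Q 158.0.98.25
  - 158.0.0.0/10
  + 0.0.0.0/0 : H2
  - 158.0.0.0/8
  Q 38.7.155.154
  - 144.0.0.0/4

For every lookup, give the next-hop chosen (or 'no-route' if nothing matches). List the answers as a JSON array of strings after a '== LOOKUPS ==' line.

Process each operation:
  add 38.0.0.0/8 -> H2 at depth 8
  - 38.0.0.0/8 clear@8
  add 38.58.41.0/24 -> H2 at depth 24
  add 38.0.0.0/8 -> H1 at depth 8
  lookup 38.0.0.1: bits 0010011000 walk d0:-→d1:-→d2:-→d3:-→d4:-→d5:-→d6:-→d7:-→d8:H1→d9:-→d10:- -> H1
  - 38.58.41.0/24 clear@24
  add 158.0.0.0/10 -> H5 at depth 10
  add 38.58.32.0/20 -> H4 at depth 20
  add 0.0.0.0/0 -> H7 at depth 0
  add 38.0.0.0/8 -> H1 at depth 8
  lookup 38.0.0.86: bits 0010011000 walk d0:H7→d1:-→d2:-→d3:-→d4:-→d5:-→d6:-→d7:-→d8:H1→d9:-→d10:- -> H1
  lookup 38.58.32.0: bits 00100110001110100010 walk d0:H7→d1:-→d2:-→d3:-→d4:-→d5:-→d6:-→d7:-→d8:H1→d9:-→d10:-→d11:-→d12:-→d13:-→d14:-→d15:-→d16:-→d17:-→d18:-→d19:-→d20:H4 -> H4
  - 38.58.32.0/20 clear@20
  add 158.0.0.0/8 -> H0 at depth 8
  add 144.0.0.0/4 -> H0 at depth 4
  add 38.58.41.102/31 -> H7 at depth 31
  add 158.8.192.0/18 -> H0 at depth 18
  add 158.0.0.0/8 -> H1 at depth 8
  add 38.58.32.0/20 -> H7 at depth 20
  lookup 158.0.98.25: bits 100111100000 walk d0:H7→d1:-→d2:-→d3:-→d4:H0→d5:-→d6:-→d7:-→d8:H1→d9:-→d10:H5→d11:-→d12:- -> H5
  - 158.0.0.0/10 clear@10
  add 0.0.0.0/0 -> H2 at depth 0
  - 158.0.0.0/8 clear@8
  lookup 38.7.155.154: bits 0010011000 walk d0:H2→d1:-→d2:-→d3:-→d4:-→d5:-→d6:-→d7:-→d8:H1→d9:-→d10:- -> H1
  - 144.0.0.0/4 clear@4

== LOOKUPS ==
["H1","H1","H4","H5","H1"]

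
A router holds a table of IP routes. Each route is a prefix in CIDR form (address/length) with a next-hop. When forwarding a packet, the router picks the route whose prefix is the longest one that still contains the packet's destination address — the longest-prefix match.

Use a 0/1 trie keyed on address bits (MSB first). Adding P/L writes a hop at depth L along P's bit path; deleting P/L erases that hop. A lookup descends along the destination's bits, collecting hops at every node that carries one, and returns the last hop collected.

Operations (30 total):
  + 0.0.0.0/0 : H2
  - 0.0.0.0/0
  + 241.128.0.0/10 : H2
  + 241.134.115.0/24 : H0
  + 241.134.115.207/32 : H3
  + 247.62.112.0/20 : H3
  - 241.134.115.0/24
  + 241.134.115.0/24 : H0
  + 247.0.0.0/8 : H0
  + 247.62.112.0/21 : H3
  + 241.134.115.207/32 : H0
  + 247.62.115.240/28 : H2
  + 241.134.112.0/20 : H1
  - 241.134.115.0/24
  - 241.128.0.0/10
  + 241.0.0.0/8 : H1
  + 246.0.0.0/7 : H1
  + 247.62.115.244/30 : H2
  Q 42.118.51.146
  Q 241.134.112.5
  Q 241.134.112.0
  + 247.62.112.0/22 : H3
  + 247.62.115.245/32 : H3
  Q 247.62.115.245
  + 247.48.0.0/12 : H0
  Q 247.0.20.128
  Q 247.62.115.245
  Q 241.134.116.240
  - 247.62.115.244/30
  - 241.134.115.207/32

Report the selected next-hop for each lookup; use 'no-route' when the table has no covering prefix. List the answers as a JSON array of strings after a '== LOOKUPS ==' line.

Process each operation:
  + 0.0.0.0/0 (H2) depth=0
  del 0.0.0.0/0 (clear depth 0)
  + 241.128.0.0/10 (H2) depth=10
  + 241.134.115.0/24 (H0) depth=24
  + 241.134.115.207/32 (H3) depth=32
  + 247.62.112.0/20 (H3) depth=20
  del 241.134.115.0/24 (clear depth 24)
  + 241.134.115.0/24 (H0) depth=24
  + 247.0.0.0/8 (H0) depth=8
  + 247.62.112.0/21 (H3) depth=21
  + 241.134.115.207/32 (H0) depth=32
  + 247.62.115.240/28 (H2) depth=28
  + 241.134.112.0/20 (H1) depth=20
  del 241.134.115.0/24 (clear depth 24)
  del 241.128.0.0/10 (clear depth 10)
  + 241.0.0.0/8 (H1) depth=8
  + 246.0.0.0/7 (H1) depth=7
  + 247.62.115.244/30 (H2) depth=30
  ? 42.118.51.146  path d0:-  best=no-route
  ? 241.134.112.5  path d0:-→d1:-→d2:-→d3:-→d4:-→d5:-→d6:-→d7:-→d8:H1→d9:-→d10:-→d11:-→d12:-→d13:-→d14:-→d15:-→d16:-→d17:-→d18:-→d19:-→d20:H1→d21:-→d22:-  best=H1
  ? 241.134.112.0  path d0:-→d1:-→d2:-→d3:-→d4:-→d5:-→d6:-→d7:-→d8:H1→d9:-→d10:-→d11:-→d12:-→d13:-→d14:-→d15:-→d16:-→d17:-→d18:-→d19:-→d20:H1→d21:-→d22:-  best=H1
  + 247.62.112.0/22 (H3) depth=22
  + 247.62.115.245/32 (H3) depth=32
  ? 247.62.115.245  path d0:-→d1:-→d2:-→d3:-→d4:-→d5:-→d6:-→d7:H1→d8:H0→d9:-→d10:-→d11:-→d12:-→d13:-→d14:-→d15:-→d16:-→d17:-→d18:-→d19:-→d20:H3→d21:H3→d22:H3→d23:-→d24:-→d25:-→d26:-→d27:-→d28:H2→d29:-→d30:H2→d31:-→d32:H3  best=H3
  + 247.48.0.0/12 (H0) depth=12
  ? 247.0.20.128  path d0:-→d1:-→d2:-→d3:-→d4:-→d5:-→d6:-→d7:H1→d8:H0→d9:-→d10:-  best=H0
  ? 247.62.115.245  path d0:-→d1:-→d2:-→d3:-→d4:-→d5:-→d6:-→d7:H1→d8:H0→d9:-→d10:-→d11:-→d12:H0→d13:-→d14:-→d15:-→d16:-→d17:-→d18:-→d19:-→d20:H3→d21:H3→d22:H3→d23:-→d24:-→d25:-→d26:-→d27:-→d28:H2→d29:-→d30:H2→d31:-→d32:H3  best=H3
  ? 241.134.116.240  path d0:-→d1:-→d2:-→d3:-→d4:-→d5:-→d6:-→d7:-→d8:H1→d9:-→d10:-→d11:-→d12:-→d13:-→d14:-→d15:-→d16:-→d17:-→d18:-→d19:-→d20:H1→d21:-  best=H1
  del 247.62.115.244/30 (clear depth 30)
  del 241.134.115.207/32 (clear depth 32)

== LOOKUPS ==
["no-route","H1","H1","H3","H0","H3","H1"]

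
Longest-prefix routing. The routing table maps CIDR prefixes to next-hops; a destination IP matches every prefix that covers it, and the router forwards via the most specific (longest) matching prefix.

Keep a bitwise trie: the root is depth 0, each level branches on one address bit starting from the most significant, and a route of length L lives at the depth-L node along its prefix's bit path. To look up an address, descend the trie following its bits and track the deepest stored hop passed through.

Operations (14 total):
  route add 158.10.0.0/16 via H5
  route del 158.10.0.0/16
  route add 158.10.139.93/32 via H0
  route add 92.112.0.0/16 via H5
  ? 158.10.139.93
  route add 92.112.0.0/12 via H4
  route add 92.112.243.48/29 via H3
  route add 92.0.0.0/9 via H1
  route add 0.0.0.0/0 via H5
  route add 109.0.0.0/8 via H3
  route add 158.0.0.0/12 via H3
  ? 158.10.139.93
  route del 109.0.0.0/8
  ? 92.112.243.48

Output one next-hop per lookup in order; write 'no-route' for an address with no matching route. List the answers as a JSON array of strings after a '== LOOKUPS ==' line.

Process each operation:
  + 158.10.0.0/16 (H5) depth=16
  del 158.10.0.0/16 (clear depth 16)
  + 158.10.139.93/32 (H0) depth=32
  + 92.112.0.0/16 (H5) depth=16
  ? 158.10.139.93  path d0:-→d1:-→d2:-→d3:-→d4:-→d5:-→d6:-→d7:-→d8:-→d9:-→d10:-→d11:-→d12:-→d13:-→d14:-→d15:-→d16:-→d17:-→d18:-→d19:-→d20:-→d21:-→d22:-→d23:-→d24:-→d25:-→d26:-→d27:-→d28:-→d29:-→d30:-→d31:-→d32:H0  best=H0
  + 92.112.0.0/12 (H4) depth=12
  + 92.112.243.48/29 (H3) depth=29
  + 92.0.0.0/9 (H1) depth=9
  + 0.0.0.0/0 (H5) depth=0
  + 109.0.0.0/8 (H3) depth=8
  + 158.0.0.0/12 (H3) depth=12
  ? 158.10.139.93  path d0:H5→d1:-→d2:-→d3:-→d4:-→d5:-→d6:-→d7:-→d8:-→d9:-→d10:-→d11:-→d12:H3→d13:-→d14:-→d15:-→d16:-→d17:-→d18:-→d19:-→d20:-→d21:-→d22:-→d23:-→d24:-→d25:-→d26:-→d27:-→d28:-→d29:-→d30:-→d31:-→d32:H0  best=H0
  del 109.0.0.0/8 (clear depth 8)
  ? 92.112.243.48  path d0:H5→d1:-→d2:-→d3:-→d4:-→d5:-→d6:-→d7:-→d8:-→d9:H1→d10:-→d11:-→d12:H4→d13:-→d14:-→d15:-→d16:H5→d17:-→d18:-→d19:-→d20:-→d21:-→d22:-→d23:-→d24:-→d25:-→d26:-→d27:-→d28:-→d29:H3  best=H3

== LOOKUPS ==
["H0","H0","H3"]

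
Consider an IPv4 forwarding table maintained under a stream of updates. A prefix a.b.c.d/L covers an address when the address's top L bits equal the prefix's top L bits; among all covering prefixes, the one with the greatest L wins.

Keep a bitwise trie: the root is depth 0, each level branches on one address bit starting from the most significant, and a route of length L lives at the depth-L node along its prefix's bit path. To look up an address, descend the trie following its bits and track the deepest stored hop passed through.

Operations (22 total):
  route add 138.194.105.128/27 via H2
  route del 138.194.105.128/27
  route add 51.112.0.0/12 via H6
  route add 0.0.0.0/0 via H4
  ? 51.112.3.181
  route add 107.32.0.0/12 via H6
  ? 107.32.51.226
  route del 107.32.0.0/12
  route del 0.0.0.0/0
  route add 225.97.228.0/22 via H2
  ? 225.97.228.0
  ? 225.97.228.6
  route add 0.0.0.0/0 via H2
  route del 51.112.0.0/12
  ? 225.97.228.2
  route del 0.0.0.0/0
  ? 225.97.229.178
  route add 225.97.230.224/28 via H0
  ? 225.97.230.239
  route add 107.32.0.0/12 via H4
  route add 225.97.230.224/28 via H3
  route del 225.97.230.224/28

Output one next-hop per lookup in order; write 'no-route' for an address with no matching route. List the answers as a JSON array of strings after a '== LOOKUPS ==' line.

Apply in order:
  + 138.194.105.128/27 (H2) depth=27
  - 138.194.105.128/27 clear@27
  + 51.112.0.0/12 (H6) depth=12
  + 0.0.0.0/0 (H4) depth=0
  lookup 51.112.3.181: bits 001100110111 walk d0:H4→d1:-→d2:-→d3:-→d4:-→d5:-→d6:-→d7:-→d8:-→d9:-→d10:-→d11:-→d12:H6 -> H6
  + 107.32.0.0/12 (H6) depth=12
  lookup 107.32.51.226: bits 011010110010 walk d0:H4→d1:-→d2:-→d3:-→d4:-→d5:-→d6:-→d7:-→d8:-→d9:-→d10:-→d11:-→d12:H6 -> H6
  - 107.32.0.0/12 clear@12
  - 0.0.0.0/0 clear@0
  + 225.97.228.0/22 (H2) depth=22
  lookup 225.97.228.0: bits 1110000101100001111001 walk d0:-→d1:-→d2:-→d3:-→d4:-→d5:-→d6:-→d7:-→d8:-→d9:-→d10:-→d11:-→d12:-→d13:-→d14:-→d15:-→d16:-→d17:-→d18:-→d19:-→d20:-→d21:-→d22:H2 -> H2
  lookup 225.97.228.6: bits 1110000101100001111001 walk d0:-→d1:-→d2:-→d3:-→d4:-→d5:-→d6:-→d7:-→d8:-→d9:-→d10:-→d11:-→d12:-→d13:-→d14:-→d15:-→d16:-→d17:-→d18:-→d19:-→d20:-→d21:-→d22:H2 -> H2
  + 0.0.0.0/0 (H2) depth=0
  - 51.112.0.0/12 clear@12
  lookup 225.97.228.2: bits 1110000101100001111001 walk d0:H2→d1:-→d2:-→d3:-→d4:-→d5:-→d6:-→d7:-→d8:-→d9:-→d10:-→d11:-→d12:-→d13:-→d14:-→d15:-→d16:-→d17:-→d18:-→d19:-→d20:-→d21:-→d22:H2 -> H2
  - 0.0.0.0/0 clear@0
  lookup 225.97.229.178: bits 1110000101100001111001 walk d0:-→d1:-→d2:-→d3:-→d4:-→d5:-→d6:-→d7:-→d8:-→d9:-→d10:-→d11:-→d12:-→d13:-→d14:-→d15:-→d16:-→d17:-→d18:-→d19:-→d20:-→d21:-→d22:H2 -> H2
  + 225.97.230.224/28 (H0) depth=28
  lookup 225.97.230.239: bits 1110000101100001111001101110 walk d0:-→d1:-→d2:-→d3:-→d4:-→d5:-→d6:-→d7:-→d8:-→d9:-→d10:-→d11:-→d12:-→d13:-→d14:-→d15:-→d16:-→d17:-→d18:-→d19:-→d20:-→d21:-→d22:H2→d23:-→d24:-→d25:-→d26:-→d27:-→d28:H0 -> H0
  + 107.32.0.0/12 (H4) depth=12
  + 225.97.230.224/28 (H3) depth=28
  - 225.97.230.224/28 clear@28

== LOOKUPS ==
["H6","H6","H2","H2","H2","H2","H0"]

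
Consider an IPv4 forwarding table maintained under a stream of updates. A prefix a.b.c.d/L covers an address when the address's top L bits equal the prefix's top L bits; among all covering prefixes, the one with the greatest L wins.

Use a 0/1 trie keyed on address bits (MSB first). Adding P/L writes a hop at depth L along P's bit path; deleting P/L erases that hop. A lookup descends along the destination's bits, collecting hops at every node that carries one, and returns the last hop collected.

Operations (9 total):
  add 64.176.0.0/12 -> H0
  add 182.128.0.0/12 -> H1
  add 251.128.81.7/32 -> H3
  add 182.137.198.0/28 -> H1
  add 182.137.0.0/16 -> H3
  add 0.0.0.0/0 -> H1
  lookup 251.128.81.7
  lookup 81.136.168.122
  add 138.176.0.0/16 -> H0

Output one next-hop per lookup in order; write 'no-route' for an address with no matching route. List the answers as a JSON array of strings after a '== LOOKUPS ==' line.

Apply in order:
  + 64.176.0.0/12 (H0) depth=12
  + 182.128.0.0/12 (H1) depth=12
  + 251.128.81.7/32 (H3) depth=32
  + 182.137.198.0/28 (H1) depth=28
  + 182.137.0.0/16 (H3) depth=16
  + 0.0.0.0/0 (H1) depth=0
  Q 251.128.81.7: descend 11111011100000000101000100000111 ; hops seen [H1,H3] ; pick H3
  Q 81.136.168.122: descend 010 ; hops seen [H1] ; pick H1
  + 138.176.0.0/16 (H0) depth=16

== LOOKUPS ==
["H3","H1"]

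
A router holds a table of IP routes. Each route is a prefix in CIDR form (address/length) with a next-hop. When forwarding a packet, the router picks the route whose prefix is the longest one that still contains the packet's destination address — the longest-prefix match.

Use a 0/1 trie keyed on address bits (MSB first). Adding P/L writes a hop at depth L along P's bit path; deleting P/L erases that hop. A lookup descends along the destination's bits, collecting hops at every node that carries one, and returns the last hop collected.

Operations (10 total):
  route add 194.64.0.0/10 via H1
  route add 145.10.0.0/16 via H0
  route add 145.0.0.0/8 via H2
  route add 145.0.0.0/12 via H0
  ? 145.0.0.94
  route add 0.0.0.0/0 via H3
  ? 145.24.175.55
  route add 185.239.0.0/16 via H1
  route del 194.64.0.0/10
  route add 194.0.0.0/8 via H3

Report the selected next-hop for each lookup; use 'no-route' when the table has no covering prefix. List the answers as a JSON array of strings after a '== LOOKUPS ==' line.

Trace:
  add 194.64.0.0/10 -> H1 at depth 10
  add 145.10.0.0/16 -> H0 at depth 16
  add 145.0.0.0/8 -> H2 at depth 8
  add 145.0.0.0/12 -> H0 at depth 12
  lookup 145.0.0.94: bits 100100010000 walk d0:-→d1:-→d2:-→d3:-→d4:-→d5:-→d6:-→d7:-→d8:H2→d9:-→d10:-→d11:-→d12:H0 -> H0
  add 0.0.0.0/0 -> H3 at depth 0
  lookup 145.24.175.55: bits 10010001000 walk d0:H3→d1:-→d2:-→d3:-→d4:-→d5:-→d6:-→d7:-→d8:H2→d9:-→d10:-→d11:- -> H2
  add 185.239.0.0/16 -> H1 at depth 16
  - 194.64.0.0/10 clear@10
  add 194.0.0.0/8 -> H3 at depth 8

== LOOKUPS ==
["H0","H2"]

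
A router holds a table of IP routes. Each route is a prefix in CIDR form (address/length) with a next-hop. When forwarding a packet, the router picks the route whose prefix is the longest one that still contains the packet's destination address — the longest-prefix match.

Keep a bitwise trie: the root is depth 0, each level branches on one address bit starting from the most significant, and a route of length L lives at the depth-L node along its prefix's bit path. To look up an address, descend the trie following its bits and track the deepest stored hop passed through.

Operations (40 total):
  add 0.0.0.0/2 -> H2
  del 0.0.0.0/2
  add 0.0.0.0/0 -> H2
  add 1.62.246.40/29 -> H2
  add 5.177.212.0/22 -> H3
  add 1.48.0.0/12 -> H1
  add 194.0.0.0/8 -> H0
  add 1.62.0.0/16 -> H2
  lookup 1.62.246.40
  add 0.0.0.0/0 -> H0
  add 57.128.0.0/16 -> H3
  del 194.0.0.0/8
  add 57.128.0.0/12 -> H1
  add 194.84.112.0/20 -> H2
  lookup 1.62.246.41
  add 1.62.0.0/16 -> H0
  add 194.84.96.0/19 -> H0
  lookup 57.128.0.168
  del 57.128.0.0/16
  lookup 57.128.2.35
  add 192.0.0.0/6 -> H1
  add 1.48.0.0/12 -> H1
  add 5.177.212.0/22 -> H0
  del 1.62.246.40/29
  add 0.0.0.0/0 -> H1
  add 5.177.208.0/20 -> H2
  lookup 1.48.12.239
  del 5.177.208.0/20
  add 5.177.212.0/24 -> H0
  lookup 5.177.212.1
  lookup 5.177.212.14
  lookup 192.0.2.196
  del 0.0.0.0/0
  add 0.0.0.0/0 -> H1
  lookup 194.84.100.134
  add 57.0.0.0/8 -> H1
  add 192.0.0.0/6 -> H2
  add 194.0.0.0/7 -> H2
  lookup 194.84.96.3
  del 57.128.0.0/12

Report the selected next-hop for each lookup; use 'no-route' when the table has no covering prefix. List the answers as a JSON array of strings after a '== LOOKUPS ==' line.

Apply in order:
  + 0.0.0.0/2 (H2) depth=2
  - 0.0.0.0/2 clear@2
  + 0.0.0.0/0 (H2) depth=0
  + 1.62.246.40/29 (H2) depth=29
  + 5.177.212.0/22 (H3) depth=22
  + 1.48.0.0/12 (H1) depth=12
  + 194.0.0.0/8 (H0) depth=8
  + 1.62.0.0/16 (H2) depth=16
  lookup 1.62.246.40: bits 00000001001111101111011000101 walk d0:H2→d1:-→d2:-→d3:-→d4:-→d5:-→d6:-→d7:-→d8:-→d9:-→d10:-→d11:-→d12:H1→d13:-→d14:-→d15:-→d16:H2→d17:-→d18:-→d19:-→d20:-→d21:-→d22:-→d23:-→d24:-→d25:-→d26:-→d27:-→d28:-→d29:H2 -> H2
  + 0.0.0.0/0 (H0) depth=0
  + 57.128.0.0/16 (H3) depth=16
  - 194.0.0.0/8 clear@8
  + 57.128.0.0/12 (H1) depth=12
  + 194.84.112.0/20 (H2) depth=20
  lookup 1.62.246.41: bits 00000001001111101111011000101 walk d0:H0→d1:-→d2:-→d3:-→d4:-→d5:-→d6:-→d7:-→d8:-→d9:-→d10:-→d11:-→d12:H1→d13:-→d14:-→d15:-→d16:H2→d17:-→d18:-→d19:-→d20:-→d21:-→d22:-→d23:-→d24:-→d25:-→d26:-→d27:-→d28:-→d29:H2 -> H2
  + 1.62.0.0/16 (H0) depth=16
  + 194.84.96.0/19 (H0) depth=19
  lookup 57.128.0.168: bits 0011100110000000 walk d0:H0→d1:-→d2:-→d3:-→d4:-→d5:-→d6:-→d7:-→d8:-→d9:-→d10:-→d11:-→d12:H1→d13:-→d14:-→d15:-→d16:H3 -> H3
  - 57.128.0.0/16 clear@16
  lookup 57.128.2.35: bits 0011100110000000 walk d0:H0→d1:-→d2:-→d3:-→d4:-→d5:-→d6:-→d7:-→d8:-→d9:-→d10:-→d11:-→d12:H1→d13:-→d14:-→d15:-→d16:- -> H1
  + 192.0.0.0/6 (H1) depth=6
  + 1.48.0.0/12 (H1) depth=12
  + 5.177.212.0/22 (H0) depth=22
  - 1.62.246.40/29 clear@29
  + 0.0.0.0/0 (H1) depth=0
  + 5.177.208.0/20 (H2) depth=20
  lookup 1.48.12.239: bits 000000010011 walk d0:H1→d1:-→d2:-→d3:-→d4:-→d5:-→d6:-→d7:-→d8:-→d9:-→d10:-→d11:-→d12:H1 -> H1
  - 5.177.208.0/20 clear@20
  + 5.177.212.0/24 (H0) depth=24
  lookup 5.177.212.1: bits 000001011011000111010100 walk d0:H1→d1:-→d2:-→d3:-→d4:-→d5:-→d6:-→d7:-→d8:-→d9:-→d10:-→d11:-→d12:-→d13:-→d14:-→d15:-→d16:-→d17:-→d18:-→d19:-→d20:-→d21:-→d22:H0→d23:-→d24:H0 -> H0
  lookup 5.177.212.14: bits 000001011011000111010100 walk d0:H1→d1:-→d2:-→d3:-→d4:-→d5:-→d6:-→d7:-→d8:-→d9:-→d10:-→d11:-→d12:-→d13:-→d14:-→d15:-→d16:-→d17:-→d18:-→d19:-→d20:-→d21:-→d22:H0→d23:-→d24:H0 -> H0
  lookup 192.0.2.196: bits 110000 walk d0:H1→d1:-→d2:-→d3:-→d4:-→d5:-→d6:H1 -> H1
  - 0.0.0.0/0 clear@0
  + 0.0.0.0/0 (H1) depth=0
  lookup 194.84.100.134: bits 1100001001010100011 walk d0:H1→d1:-→d2:-→d3:-→d4:-→d5:-→d6:H1→d7:-→d8:-→d9:-→d10:-→d11:-→d12:-→d13:-→d14:-→d15:-→d16:-→d17:-→d18:-→d19:H0 -> H0
  + 57.0.0.0/8 (H1) depth=8
  + 192.0.0.0/6 (H2) depth=6
  + 194.0.0.0/7 (H2) depth=7
  lookup 194.84.96.3: bits 1100001001010100011 walk d0:H1→d1:-→d2:-→d3:-→d4:-→d5:-→d6:H2→d7:H2→d8:-→d9:-→d10:-→d11:-→d12:-→d13:-→d14:-→d15:-→d16:-→d17:-→d18:-→d19:H0 -> H0
  - 57.128.0.0/12 clear@12

== LOOKUPS ==
["H2","H2","H3","H1","H1","H0","H0","H1","H0","H0"]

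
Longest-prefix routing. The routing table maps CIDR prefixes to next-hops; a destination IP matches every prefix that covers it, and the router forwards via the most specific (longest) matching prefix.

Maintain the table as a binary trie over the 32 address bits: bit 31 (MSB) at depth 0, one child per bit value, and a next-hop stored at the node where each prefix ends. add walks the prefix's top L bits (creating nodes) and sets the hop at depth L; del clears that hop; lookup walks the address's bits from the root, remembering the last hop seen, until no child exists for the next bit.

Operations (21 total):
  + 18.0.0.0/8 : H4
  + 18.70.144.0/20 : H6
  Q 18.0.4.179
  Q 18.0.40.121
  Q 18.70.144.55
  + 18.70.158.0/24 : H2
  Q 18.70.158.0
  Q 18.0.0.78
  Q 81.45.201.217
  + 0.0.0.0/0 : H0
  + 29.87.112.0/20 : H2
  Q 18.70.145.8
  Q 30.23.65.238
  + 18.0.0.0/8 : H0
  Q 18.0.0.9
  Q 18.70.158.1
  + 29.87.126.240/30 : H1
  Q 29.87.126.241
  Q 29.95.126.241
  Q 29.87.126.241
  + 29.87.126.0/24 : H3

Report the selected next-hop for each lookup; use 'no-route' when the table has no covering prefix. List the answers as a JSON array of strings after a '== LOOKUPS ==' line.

Process each operation:
  add 18.0.0.0/8 -> H4 at depth 8
  add 18.70.144.0/20 -> H6 at depth 20
  ? 18.0.4.179  path d0:-→d1:-→d2:-→d3:-→d4:-→d5:-→d6:-→d7:-→d8:H4→d9:-  best=H4
  ? 18.0.40.121  path d0:-→d1:-→d2:-→d3:-→d4:-→d5:-→d6:-→d7:-→d8:H4→d9:-  best=H4
  ? 18.70.144.55  path d0:-→d1:-→d2:-→d3:-→d4:-→d5:-→d6:-→d7:-→d8:H4→d9:-→d10:-→d11:-→d12:-→d13:-→d14:-→d15:-→d16:-→d17:-→d18:-→d19:-→d20:H6  best=H6
  add 18.70.158.0/24 -> H2 at depth 24
  ? 18.70.158.0  path d0:-→d1:-→d2:-→d3:-→d4:-→d5:-→d6:-→d7:-→d8:H4→d9:-→d10:-→d11:-→d12:-→d13:-→d14:-→d15:-→d16:-→d17:-→d18:-→d19:-→d20:H6→d21:-→d22:-→d23:-→d24:H2  best=H2
  ? 18.0.0.78  path d0:-→d1:-→d2:-→d3:-→d4:-→d5:-→d6:-→d7:-→d8:H4→d9:-  best=H4
  ? 81.45.201.217  path d0:-→d1:-  best=no-route
  add 0.0.0.0/0 -> H0 at depth 0
  add 29.87.112.0/20 -> H2 at depth 20
  ? 18.70.145.8  path d0:H0→d1:-→d2:-→d3:-→d4:-→d5:-→d6:-→d7:-→d8:H4→d9:-→d10:-→d11:-→d12:-→d13:-→d14:-→d15:-→d16:-→d17:-→d18:-→d19:-→d20:H6  best=H6
  ? 30.23.65.238  path d0:H0→d1:-→d2:-→d3:-→d4:-→d5:-→d6:-  best=H0
  add 18.0.0.0/8 -> H0 at depth 8
  ? 18.0.0.9  path d0:H0→d1:-→d2:-→d3:-→d4:-→d5:-→d6:-→d7:-→d8:H0→d9:-  best=H0
  ? 18.70.158.1  path d0:H0→d1:-→d2:-→d3:-→d4:-→d5:-→d6:-→d7:-→d8:H0→d9:-→d10:-→d11:-→d12:-→d13:-→d14:-→d15:-→d16:-→d17:-→d18:-→d19:-→d20:H6→d21:-→d22:-→d23:-→d24:H2  best=H2
  add 29.87.126.240/30 -> H1 at depth 30
  ? 29.87.126.241  path d0:H0→d1:-→d2:-→d3:-→d4:-→d5:-→d6:-→d7:-→d8:-→d9:-→d10:-→d11:-→d12:-→d13:-→d14:-→d15:-→d16:-→d17:-→d18:-→d19:-→d20:H2→d21:-→d22:-→d23:-→d24:-→d25:-→d26:-→d27:-→d28:-→d29:-→d30:H1  best=H1
  ? 29.95.126.241  path d0:H0→d1:-→d2:-→d3:-→d4:-→d5:-→d6:-→d7:-→d8:-→d9:-→d10:-→d11:-→d12:-  best=H0
  ? 29.87.126.241  path d0:H0→d1:-→d2:-→d3:-→d4:-→d5:-→d6:-→d7:-→d8:-→d9:-→d10:-→d11:-→d12:-→d13:-→d14:-→d15:-→d16:-→d17:-→d18:-→d19:-→d20:H2→d21:-→d22:-→d23:-→d24:-→d25:-→d26:-→d27:-→d28:-→d29:-→d30:H1  best=H1
  add 29.87.126.0/24 -> H3 at depth 24

== LOOKUPS ==
["H4","H4","H6","H2","H4","no-route","H6","H0","H0","H2","H1","H0","H1"]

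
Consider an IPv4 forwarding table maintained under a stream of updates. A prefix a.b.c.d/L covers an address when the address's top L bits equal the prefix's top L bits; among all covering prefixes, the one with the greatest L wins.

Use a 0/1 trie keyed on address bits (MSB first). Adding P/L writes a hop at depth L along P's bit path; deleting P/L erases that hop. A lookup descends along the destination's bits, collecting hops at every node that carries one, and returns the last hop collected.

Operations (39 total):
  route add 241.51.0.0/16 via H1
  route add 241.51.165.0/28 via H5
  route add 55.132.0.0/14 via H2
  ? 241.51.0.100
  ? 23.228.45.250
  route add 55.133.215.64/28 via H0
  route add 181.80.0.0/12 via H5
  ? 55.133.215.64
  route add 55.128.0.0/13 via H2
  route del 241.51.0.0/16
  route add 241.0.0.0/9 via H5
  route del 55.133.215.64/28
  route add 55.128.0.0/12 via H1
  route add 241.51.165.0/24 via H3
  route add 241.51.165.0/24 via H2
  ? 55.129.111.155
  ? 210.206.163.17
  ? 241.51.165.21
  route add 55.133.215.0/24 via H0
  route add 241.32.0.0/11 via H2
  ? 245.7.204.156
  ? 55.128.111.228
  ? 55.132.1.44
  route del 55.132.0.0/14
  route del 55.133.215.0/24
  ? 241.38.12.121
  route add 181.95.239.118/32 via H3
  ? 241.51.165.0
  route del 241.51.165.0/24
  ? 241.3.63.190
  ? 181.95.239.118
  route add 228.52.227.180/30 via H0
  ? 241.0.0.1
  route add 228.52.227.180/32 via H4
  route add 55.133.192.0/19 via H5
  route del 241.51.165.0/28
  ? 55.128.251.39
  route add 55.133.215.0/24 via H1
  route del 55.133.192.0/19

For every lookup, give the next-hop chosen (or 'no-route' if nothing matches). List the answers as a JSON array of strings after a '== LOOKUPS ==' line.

Apply in order:
  + 241.51.0.0/16 (H1) depth=16
  + 241.51.165.0/28 (H5) depth=28
  + 55.132.0.0/14 (H2) depth=14
  lookup 241.51.0.100: bits 1111000100110011 walk d0:-→d1:-→d2:-→d3:-→d4:-→d5:-→d6:-→d7:-→d8:-→d9:-→d10:-→d11:-→d12:-→d13:-→d14:-→d15:-→d16:H1 -> H1
  lookup 23.228.45.250: bits 00 walk d0:-→d1:-→d2:- -> no-route
  + 55.133.215.64/28 (H0) depth=28
  + 181.80.0.0/12 (H5) depth=12
  lookup 55.133.215.64: bits 0011011110000101110101110100 walk d0:-→d1:-→d2:-→d3:-→d4:-→d5:-→d6:-→d7:-→d8:-→d9:-→d10:-→d11:-→d12:-→d13:-→d14:H2→d15:-→d16:-→d17:-→d18:-→d19:-→d20:-→d21:-→d22:-→d23:-→d24:-→d25:-→d26:-→d27:-→d28:H0 -> H0
  + 55.128.0.0/13 (H2) depth=13
  del 241.51.0.0/16 (clear depth 16)
  + 241.0.0.0/9 (H5) depth=9
  del 55.133.215.64/28 (clear depth 28)
  + 55.128.0.0/12 (H1) depth=12
  + 241.51.165.0/24 (H3) depth=24
  + 241.51.165.0/24 (H2) depth=24
  lookup 55.129.111.155: bits 0011011110000 walk d0:-→d1:-→d2:-→d3:-→d4:-→d5:-→d6:-→d7:-→d8:-→d9:-→d10:-→d11:-→d12:H1→d13:H2 -> H2
  lookup 210.206.163.17: bits 11 walk d0:-→d1:-→d2:- -> no-route
  lookup 241.51.165.21: bits 111100010011001110100101000 walk d0:-→d1:-→d2:-→d3:-→d4:-→d5:-→d6:-→d7:-→d8:-→d9:H5→d10:-→d11:-→d12:-→d13:-→d14:-→d15:-→d16:-→d17:-→d18:-→d19:-→d20:-→d21:-→d22:-→d23:-→d24:H2→d25:-→d26:-→d27:- -> H2
  + 55.133.215.0/24 (H0) depth=24
  + 241.32.0.0/11 (H2) depth=11
  lookup 245.7.204.156: bits 11110 walk d0:-→d1:-→d2:-→d3:-→d4:-→d5:- -> no-route
  lookup 55.128.111.228: bits 0011011110000 walk d0:-→d1:-→d2:-→d3:-→d4:-→d5:-→d6:-→d7:-→d8:-→d9:-→d10:-→d11:-→d12:H1→d13:H2 -> H2
  lookup 55.132.1.44: bits 001101111000010 walk d0:-→d1:-→d2:-→d3:-→d4:-→d5:-→d6:-→d7:-→d8:-→d9:-→d10:-→d11:-→d12:H1→d13:H2→d14:H2→d15:- -> H2
  del 55.132.0.0/14 (clear depth 14)
  del 55.133.215.0/24 (clear depth 24)
  lookup 241.38.12.121: bits 11110001001 walk d0:-→d1:-→d2:-→d3:-→d4:-→d5:-→d6:-→d7:-→d8:-→d9:H5→d10:-→d11:H2 -> H2
  + 181.95.239.118/32 (H3) depth=32
  lookup 241.51.165.0: bits 1111000100110011101001010000 walk d0:-→d1:-→d2:-→d3:-→d4:-→d5:-→d6:-→d7:-→d8:-→d9:H5→d10:-→d11:H2→d12:-→d13:-→d14:-→d15:-→d16:-→d17:-→d18:-→d19:-→d20:-→d21:-→d22:-→d23:-→d24:H2→d25:-→d26:-→d27:-→d28:H5 -> H5
  del 241.51.165.0/24 (clear depth 24)
  lookup 241.3.63.190: bits 1111000100 walk d0:-→d1:-→d2:-→d3:-→d4:-→d5:-→d6:-→d7:-→d8:-→d9:H5→d10:- -> H5
  lookup 181.95.239.118: bits 10110101010111111110111101110110 walk d0:-→d1:-→d2:-→d3:-→d4:-→d5:-→d6:-→d7:-→d8:-→d9:-→d10:-→d11:-→d12:H5→d13:-→d14:-→d15:-→d16:-→d17:-→d18:-→d19:-→d20:-→d21:-→d22:-→d23:-→d24:-→d25:-→d26:-→d27:-→d28:-→d29:-→d30:-→d31:-→d32:H3 -> H3
  + 228.52.227.180/30 (H0) depth=30
  lookup 241.0.0.1: bits 1111000100 walk d0:-→d1:-→d2:-→d3:-→d4:-→d5:-→d6:-→d7:-→d8:-→d9:H5→d10:- -> H5
  + 228.52.227.180/32 (H4) depth=32
  + 55.133.192.0/19 (H5) depth=19
  del 241.51.165.0/28 (clear depth 28)
  lookup 55.128.251.39: bits 0011011110000 walk d0:-→d1:-→d2:-→d3:-→d4:-→d5:-→d6:-→d7:-→d8:-→d9:-→d10:-→d11:-→d12:H1→d13:H2 -> H2
  + 55.133.215.0/24 (H1) depth=24
  del 55.133.192.0/19 (clear depth 19)

== LOOKUPS ==
["H1","no-route","H0","H2","no-route","H2","no-route","H2","H2","H2","H5","H5","H3","H5","H2"]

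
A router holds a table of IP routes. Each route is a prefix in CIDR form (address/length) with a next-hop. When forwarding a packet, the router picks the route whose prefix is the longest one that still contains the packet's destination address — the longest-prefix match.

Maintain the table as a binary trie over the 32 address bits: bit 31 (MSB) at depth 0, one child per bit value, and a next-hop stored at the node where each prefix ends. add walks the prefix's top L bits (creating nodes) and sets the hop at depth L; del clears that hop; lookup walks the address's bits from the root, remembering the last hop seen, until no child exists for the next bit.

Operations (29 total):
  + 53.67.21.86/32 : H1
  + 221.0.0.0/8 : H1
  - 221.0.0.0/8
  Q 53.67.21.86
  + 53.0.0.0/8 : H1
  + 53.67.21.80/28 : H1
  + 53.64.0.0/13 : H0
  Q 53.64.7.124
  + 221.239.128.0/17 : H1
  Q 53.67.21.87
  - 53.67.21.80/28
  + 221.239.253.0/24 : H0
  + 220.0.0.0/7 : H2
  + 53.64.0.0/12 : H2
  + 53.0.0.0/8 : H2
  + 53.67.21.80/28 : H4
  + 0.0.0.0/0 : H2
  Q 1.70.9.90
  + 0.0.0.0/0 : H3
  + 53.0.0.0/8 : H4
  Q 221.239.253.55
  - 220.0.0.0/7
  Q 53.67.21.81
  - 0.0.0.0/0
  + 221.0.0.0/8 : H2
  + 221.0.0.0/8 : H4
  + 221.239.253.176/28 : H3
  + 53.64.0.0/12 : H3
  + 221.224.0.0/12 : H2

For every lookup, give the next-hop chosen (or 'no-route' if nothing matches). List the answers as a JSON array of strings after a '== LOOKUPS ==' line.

Apply in order:
  + 53.67.21.86/32 (H1) depth=32
  + 221.0.0.0/8 (H1) depth=8
  del 221.0.0.0/8 (clear depth 8)
  ? 53.67.21.86  path d0:-→d1:-→d2:-→d3:-→d4:-→d5:-→d6:-→d7:-→d8:-→d9:-→d10:-→d11:-→d12:-→d13:-→d14:-→d15:-→d16:-→d17:-→d18:-→d19:-→d20:-→d21:-→d22:-→d23:-→d24:-→d25:-→d26:-→d27:-→d28:-→d29:-→d30:-→d31:-→d32:H1  best=H1
  + 53.0.0.0/8 (H1) depth=8
  + 53.67.21.80/28 (H1) depth=28
  + 53.64.0.0/13 (H0) depth=13
  ? 53.64.7.124  path d0:-→d1:-→d2:-→d3:-→d4:-→d5:-→d6:-→d7:-→d8:H1→d9:-→d10:-→d11:-→d12:-→d13:H0→d14:-  best=H0
  + 221.239.128.0/17 (H1) depth=17
  ? 53.67.21.87  path d0:-→d1:-→d2:-→d3:-→d4:-→d5:-→d6:-→d7:-→d8:H1→d9:-→d10:-→d11:-→d12:-→d13:H0→d14:-→d15:-→d16:-→d17:-→d18:-→d19:-→d20:-→d21:-→d22:-→d23:-→d24:-→d25:-→d26:-→d27:-→d28:H1→d29:-→d30:-→d31:-  best=H1
  del 53.67.21.80/28 (clear depth 28)
  + 221.239.253.0/24 (H0) depth=24
  + 220.0.0.0/7 (H2) depth=7
  + 53.64.0.0/12 (H2) depth=12
  + 53.0.0.0/8 (H2) depth=8
  + 53.67.21.80/28 (H4) depth=28
  + 0.0.0.0/0 (H2) depth=0
  ? 1.70.9.90  path d0:H2→d1:-→d2:-  best=H2
  + 0.0.0.0/0 (H3) depth=0
  + 53.0.0.0/8 (H4) depth=8
  ? 221.239.253.55  path d0:H3→d1:-→d2:-→d3:-→d4:-→d5:-→d6:-→d7:H2→d8:-→d9:-→d10:-→d11:-→d12:-→d13:-→d14:-→d15:-→d16:-→d17:H1→d18:-→d19:-→d20:-→d21:-→d22:-→d23:-→d24:H0  best=H0
  del 220.0.0.0/7 (clear depth 7)
  ? 53.67.21.81  path d0:H3→d1:-→d2:-→d3:-→d4:-→d5:-→d6:-→d7:-→d8:H4→d9:-→d10:-→d11:-→d12:H2→d13:H0→d14:-→d15:-→d16:-→d17:-→d18:-→d19:-→d20:-→d21:-→d22:-→d23:-→d24:-→d25:-→d26:-→d27:-→d28:H4→d29:-  best=H4
  del 0.0.0.0/0 (clear depth 0)
  + 221.0.0.0/8 (H2) depth=8
  + 221.0.0.0/8 (H4) depth=8
  + 221.239.253.176/28 (H3) depth=28
  + 53.64.0.0/12 (H3) depth=12
  + 221.224.0.0/12 (H2) depth=12

== LOOKUPS ==
["H1","H0","H1","H2","H0","H4"]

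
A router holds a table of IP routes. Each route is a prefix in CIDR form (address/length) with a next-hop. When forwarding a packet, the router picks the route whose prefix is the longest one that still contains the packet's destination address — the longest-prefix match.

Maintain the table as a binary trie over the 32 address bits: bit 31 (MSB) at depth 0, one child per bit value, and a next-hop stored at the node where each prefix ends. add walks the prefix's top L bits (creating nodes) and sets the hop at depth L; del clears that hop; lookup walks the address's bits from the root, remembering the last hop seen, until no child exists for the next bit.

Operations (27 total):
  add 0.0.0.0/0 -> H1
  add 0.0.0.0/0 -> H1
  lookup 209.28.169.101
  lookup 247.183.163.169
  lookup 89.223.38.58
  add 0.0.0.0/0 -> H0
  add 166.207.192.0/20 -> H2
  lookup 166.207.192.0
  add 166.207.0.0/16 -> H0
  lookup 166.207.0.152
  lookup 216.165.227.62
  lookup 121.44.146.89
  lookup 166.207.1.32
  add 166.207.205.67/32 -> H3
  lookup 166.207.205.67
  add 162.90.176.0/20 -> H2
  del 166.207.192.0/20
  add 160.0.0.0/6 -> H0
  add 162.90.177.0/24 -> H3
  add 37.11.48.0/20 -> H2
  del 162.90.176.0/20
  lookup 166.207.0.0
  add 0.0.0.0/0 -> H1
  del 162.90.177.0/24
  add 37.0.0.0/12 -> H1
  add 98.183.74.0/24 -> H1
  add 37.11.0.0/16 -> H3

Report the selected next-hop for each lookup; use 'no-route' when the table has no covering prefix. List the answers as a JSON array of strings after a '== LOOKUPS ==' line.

Trace:
  + 0.0.0.0/0 (H1) depth=0
  + 0.0.0.0/0 (H1) depth=0
  Q 209.28.169.101: descend ε ; hops seen [H1] ; pick H1
  Q 247.183.163.169: descend ε ; hops seen [H1] ; pick H1
  Q 89.223.38.58: descend ε ; hops seen [H1] ; pick H1
  + 0.0.0.0/0 (H0) depth=0
  + 166.207.192.0/20 (H2) depth=20
  Q 166.207.192.0: descend 10100110110011111100 ; hops seen [H0,H2] ; pick H2
  + 166.207.0.0/16 (H0) depth=16
  Q 166.207.0.152: descend 1010011011001111 ; hops seen [H0,H0] ; pick H0
  Q 216.165.227.62: descend 1 ; hops seen [H0] ; pick H0
  Q 121.44.146.89: descend ε ; hops seen [H0] ; pick H0
  Q 166.207.1.32: descend 1010011011001111 ; hops seen [H0,H0] ; pick H0
  + 166.207.205.67/32 (H3) depth=32
  Q 166.207.205.67: descend 10100110110011111100110101000011 ; hops seen [H0,H0,H2,H3] ; pick H3
  + 162.90.176.0/20 (H2) depth=20
  - 166.207.192.0/20 clear@20
  + 160.0.0.0/6 (H0) depth=6
  + 162.90.177.0/24 (H3) depth=24
  + 37.11.48.0/20 (H2) depth=20
  - 162.90.176.0/20 clear@20
  Q 166.207.0.0: descend 1010011011001111 ; hops seen [H0,H0] ; pick H0
  + 0.0.0.0/0 (H1) depth=0
  - 162.90.177.0/24 clear@24
  + 37.0.0.0/12 (H1) depth=12
  + 98.183.74.0/24 (H1) depth=24
  + 37.11.0.0/16 (H3) depth=16

== LOOKUPS ==
["H1","H1","H1","H2","H0","H0","H0","H0","H3","H0"]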